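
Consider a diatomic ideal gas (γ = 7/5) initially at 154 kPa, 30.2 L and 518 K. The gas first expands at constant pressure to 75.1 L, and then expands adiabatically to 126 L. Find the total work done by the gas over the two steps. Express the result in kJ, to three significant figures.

Step 1 (isobaric): W = PΔV = (154 kPa)(75.1 − 30.2 L) = 6915 J.
After step 1: P = 154 kPa, V = 75.1 L, T = 1288 K.
Step 2 (adiabatic): W = (P₁V₁ − P₂V₂)/(γ−1) = (11565 − 9403)/0.4 = 5406 J.
W_total = 6915 + 5406 = 12320 J.

W_total ≈ 12.3 kJ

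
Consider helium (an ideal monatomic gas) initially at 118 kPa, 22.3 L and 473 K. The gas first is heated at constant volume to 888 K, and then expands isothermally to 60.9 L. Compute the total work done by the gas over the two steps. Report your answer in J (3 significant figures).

W_total ≈ 4960 J

Step 1 (isochoric): W = 0 (constant volume).
After step 1: P = 221.5 kPa (V unchanged).
Step 2 (isothermal): W = P₁V₁ ln(V₂/V₁) = (4940) ln(60.9/22.3) = 4963 J.
W_total = 0 + 4963 = 4963 J.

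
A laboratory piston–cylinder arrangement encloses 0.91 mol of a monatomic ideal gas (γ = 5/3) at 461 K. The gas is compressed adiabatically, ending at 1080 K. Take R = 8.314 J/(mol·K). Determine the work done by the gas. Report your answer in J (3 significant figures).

W ≈ -7020 J

Adiabatic ⇒ Q = 0, so W_by = −ΔU = nCᵥ(T₁ − T₂).
Cᵥ = 3R/2 = 12.47 J/(mol·K).
W = (0.91)(12.47)(461 − 1080) = -7025 J.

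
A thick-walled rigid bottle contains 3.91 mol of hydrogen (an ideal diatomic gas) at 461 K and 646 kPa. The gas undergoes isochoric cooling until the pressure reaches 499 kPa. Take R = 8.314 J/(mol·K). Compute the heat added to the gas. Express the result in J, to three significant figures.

Constant volume ⇒ W = 0, so Q = ΔU = nCᵥΔT with Cᵥ = 5R/2 = 20.79 J/(mol·K).
At constant V, T₂/T₁ = P₂/P₁ ⇒ ΔT = T₁(P₂/P₁ − 1) = 461·(499/646 − 1) = -104.9 K.
ΔU = (3.91)(20.79)(-104.9) = -8525 J.

Q ≈ -8530 J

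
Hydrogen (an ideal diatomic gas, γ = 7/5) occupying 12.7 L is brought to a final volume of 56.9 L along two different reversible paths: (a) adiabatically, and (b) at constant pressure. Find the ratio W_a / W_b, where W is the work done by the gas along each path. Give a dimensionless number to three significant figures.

W_a / W_b ≈ 0.324

Path (a) adiabatic: W = P₁V₁(1 − (V₁/V₂)^(γ−1))/(γ−1) → W_a/(P₁V₁) = 1.128.
Path (b) isobaric: W = P₁(V₂ − V₁) → W_b/(P₁V₁) = 3.48.
W_a / W_b = 1.128 / 3.48 = 0.3241.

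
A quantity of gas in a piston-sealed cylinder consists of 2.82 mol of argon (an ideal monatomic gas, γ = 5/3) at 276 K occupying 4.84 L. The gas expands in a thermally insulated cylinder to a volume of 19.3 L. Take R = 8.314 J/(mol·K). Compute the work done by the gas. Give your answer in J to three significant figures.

Adiabatic: TV^(γ−1) = const with γ = 5/3.
T₂ = T₁ (V₁/V₂)^(γ−1) = 276 × (4.84/19.3)^0.667 = 276 × 0.3977 = 109.8 K.
W_by = nCᵥ(T₁ − T₂) = (2.82)(12.47)(276 − 109.8) = 5846 J.

W ≈ 5850 J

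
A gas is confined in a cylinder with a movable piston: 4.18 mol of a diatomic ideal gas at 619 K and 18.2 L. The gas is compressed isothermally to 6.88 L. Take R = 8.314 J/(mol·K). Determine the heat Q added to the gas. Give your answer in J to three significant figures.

Q ≈ -20900 J

Isothermal ⇒ ΔU = 0, so Q = W = nRT ln(V₂/V₁).
Q = (4.18)(8.314)(619) ln(6.88/18.2) = 21512 × -0.9728 = -20927 J.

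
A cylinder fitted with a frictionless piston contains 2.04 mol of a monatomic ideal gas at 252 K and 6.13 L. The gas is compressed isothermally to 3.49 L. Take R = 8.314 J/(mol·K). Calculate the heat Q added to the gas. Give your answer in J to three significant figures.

Isothermal ⇒ ΔU = 0, so Q = W = nRT ln(V₂/V₁).
Q = (2.04)(8.314)(252) ln(3.49/6.13) = 4274 × -0.5633 = -2408 J.

Q ≈ -2410 J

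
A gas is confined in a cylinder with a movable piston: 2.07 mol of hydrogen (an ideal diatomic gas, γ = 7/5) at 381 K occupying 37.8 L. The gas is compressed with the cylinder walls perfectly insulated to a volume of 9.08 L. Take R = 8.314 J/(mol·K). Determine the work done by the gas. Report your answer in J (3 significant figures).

Adiabatic: TV^(γ−1) = const with γ = 7/5.
T₂ = T₁ (V₁/V₂)^(γ−1) = 381 × (37.8/9.08)^0.4 = 381 × 1.769 = 674 K.
W_by = nCᵥ(T₁ − T₂) = (2.07)(20.79)(381 − 674) = -12608 J.

W ≈ -12600 J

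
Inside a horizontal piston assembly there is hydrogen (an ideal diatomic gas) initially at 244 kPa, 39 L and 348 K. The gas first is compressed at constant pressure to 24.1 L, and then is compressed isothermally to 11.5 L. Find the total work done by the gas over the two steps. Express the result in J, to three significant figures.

Step 1 (isobaric): W = PΔV = (244 kPa)(24.1 − 39 L) = -3636 J.
After step 1: P = 244 kPa, V = 24.1 L, T = 215 K.
Step 2 (isothermal): W = P₁V₁ ln(V₂/V₁) = (5880) ln(11.5/24.1) = -4351 J.
W_total = -3636 − 4351 = -7986 J.

W_total ≈ -7990 J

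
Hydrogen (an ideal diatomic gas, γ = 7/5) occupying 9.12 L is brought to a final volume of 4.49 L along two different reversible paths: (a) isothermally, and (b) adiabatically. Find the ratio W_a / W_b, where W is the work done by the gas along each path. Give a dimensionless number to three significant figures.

Path (a) isothermal: W = P₁V₁ ln(V₂/V₁) → W_a/(P₁V₁) = -0.7086.
Path (b) adiabatic: W = P₁V₁(1 − (V₁/V₂)^(γ−1))/(γ−1) → W_b/(P₁V₁) = -0.8192.
W_a / W_b = -0.7086 / -0.8192 = 0.865.

W_a / W_b ≈ 0.865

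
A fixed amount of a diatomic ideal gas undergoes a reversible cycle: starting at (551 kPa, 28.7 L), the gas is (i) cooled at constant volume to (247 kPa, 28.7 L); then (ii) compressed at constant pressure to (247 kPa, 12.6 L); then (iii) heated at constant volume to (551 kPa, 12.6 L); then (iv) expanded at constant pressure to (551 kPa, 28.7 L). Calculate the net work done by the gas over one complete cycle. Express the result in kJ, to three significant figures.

W_net ≈ 4.89 kJ

Constant-volume legs do no work.
W(ii) = (247)(12.6 − 28.7) = -3977 J; W(iv) = (551)(28.7 − 12.6) = 8871 J.
W_net = -3977 + 8871 = 4894 J (the clockwise enclosed area).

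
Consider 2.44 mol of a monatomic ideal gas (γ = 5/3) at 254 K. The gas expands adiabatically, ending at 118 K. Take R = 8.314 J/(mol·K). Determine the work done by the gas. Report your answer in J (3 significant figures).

W ≈ 4140 J

Adiabatic ⇒ Q = 0, so W_by = −ΔU = nCᵥ(T₁ − T₂).
Cᵥ = 3R/2 = 12.47 J/(mol·K).
W = (2.44)(12.47)(254 − 118) = 4138 J.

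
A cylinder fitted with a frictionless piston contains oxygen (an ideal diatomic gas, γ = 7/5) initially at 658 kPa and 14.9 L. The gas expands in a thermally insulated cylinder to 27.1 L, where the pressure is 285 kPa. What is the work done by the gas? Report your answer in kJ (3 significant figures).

Adiabatic: W = (P₁V₁ − P₂V₂)/(γ − 1) with γ = 7/5.
P₁V₁ = 9804 J, P₂V₂ = 7724 J.
W = (9804 − 7724) / 0.4 = 5202 J.

W ≈ 5.20 kJ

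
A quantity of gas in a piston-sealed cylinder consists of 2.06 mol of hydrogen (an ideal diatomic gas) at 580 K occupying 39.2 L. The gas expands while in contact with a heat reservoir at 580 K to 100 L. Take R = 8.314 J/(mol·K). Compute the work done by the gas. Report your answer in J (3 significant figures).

W ≈ 9300 J

Isothermal: W = nRT ln(V₂/V₁).
W = (2.06)(8.314)(580) × ln(100/39.2)
  = 9934 × 0.9365
W_by_gas = 9303 J.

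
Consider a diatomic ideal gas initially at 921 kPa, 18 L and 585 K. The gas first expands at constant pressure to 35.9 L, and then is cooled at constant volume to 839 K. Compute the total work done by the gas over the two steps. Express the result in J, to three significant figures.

Step 1 (isobaric): W = PΔV = (921 kPa)(35.9 − 18 L) = 16486 J.
Step 2 (isochoric): W = 0 (constant volume).
W_total = 16486 + 0 = 16486 J.

W_total ≈ 16500 J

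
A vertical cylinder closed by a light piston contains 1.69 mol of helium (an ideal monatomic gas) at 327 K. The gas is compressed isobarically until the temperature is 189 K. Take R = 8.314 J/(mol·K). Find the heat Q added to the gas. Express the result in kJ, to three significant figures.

Q ≈ -4.85 kJ

Isobaric: W = nRΔT = (1.69)(8.314)(-138) = -1939 J.
ΔU = nCᵥΔT with Cᵥ = 3R/2: ΔU = (1.69)(12.47)(-138) = -2908 J.
Q = ΔU + W = -2908 − 1939 = -4847 J.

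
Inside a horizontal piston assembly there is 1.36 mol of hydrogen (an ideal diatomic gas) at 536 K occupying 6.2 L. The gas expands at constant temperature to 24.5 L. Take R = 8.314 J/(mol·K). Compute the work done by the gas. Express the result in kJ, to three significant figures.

Isothermal: W = nRT ln(V₂/V₁).
W = (1.36)(8.314)(536) × ln(24.5/6.2)
  = 6061 × 1.374
W_by_gas = 8328 J.

W ≈ 8.33 kJ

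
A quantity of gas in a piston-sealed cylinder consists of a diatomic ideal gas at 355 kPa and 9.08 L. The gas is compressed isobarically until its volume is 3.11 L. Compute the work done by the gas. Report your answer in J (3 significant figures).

Isobaric: W = P ΔV.
W = (355 kPa)(3.11 − 9.08 L) = (355)(-5.97) = -2119 J.

W ≈ -2120 J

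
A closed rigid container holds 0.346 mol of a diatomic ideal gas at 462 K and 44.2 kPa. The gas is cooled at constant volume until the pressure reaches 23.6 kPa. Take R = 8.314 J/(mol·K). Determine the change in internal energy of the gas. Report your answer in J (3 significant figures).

ΔU ≈ -1550 J

Constant volume ⇒ W = 0, so Q = ΔU = nCᵥΔT with Cᵥ = 5R/2 = 20.79 J/(mol·K).
At constant V, T₂/T₁ = P₂/P₁ ⇒ ΔT = T₁(P₂/P₁ − 1) = 462·(23.6/44.2 − 1) = -215.3 K.
ΔU = (0.346)(20.79)(-215.3) = -1549 J.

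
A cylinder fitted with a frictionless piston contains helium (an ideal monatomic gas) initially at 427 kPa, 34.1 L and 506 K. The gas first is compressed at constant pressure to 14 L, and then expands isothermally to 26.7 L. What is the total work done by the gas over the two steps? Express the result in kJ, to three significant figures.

Step 1 (isobaric): W = PΔV = (427 kPa)(14 − 34.1 L) = -8583 J.
After step 1: P = 427 kPa, V = 14 L, T = 207.7 K.
Step 2 (isothermal): W = P₁V₁ ln(V₂/V₁) = (5978) ln(26.7/14) = 3859 J.
W_total = -8583 + 3859 = -4723 J.

W_total ≈ -4.72 kJ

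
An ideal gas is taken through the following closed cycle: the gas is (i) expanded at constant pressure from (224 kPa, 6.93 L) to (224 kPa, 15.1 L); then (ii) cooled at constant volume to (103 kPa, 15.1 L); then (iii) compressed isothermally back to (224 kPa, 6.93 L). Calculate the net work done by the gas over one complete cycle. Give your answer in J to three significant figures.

W_net ≈ 619 J

Leg (i): W = PΔV = (224)(15.1 − 6.93) = 1830 J.
Leg (ii): W = 0.
Leg (iii): W = PᵢVᵢ ln(V_f/Vᵢ) = (1555) ln(6.93/15.1) = -1211 J.
W_net = 1830 − 1211 = 618.8 J.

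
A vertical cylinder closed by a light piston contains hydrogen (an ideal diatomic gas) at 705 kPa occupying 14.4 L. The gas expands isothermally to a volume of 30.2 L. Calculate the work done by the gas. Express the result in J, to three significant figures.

Isothermal: W = nRT ln(V₂/V₁) = P₁V₁ ln(V₂/V₁).
P₁V₁ = (705 kPa)(14.4 L) = 10152 J.
W = 10152 × ln(30.2/14.4) = 10152 × 0.7406
W_by_gas = 7519 J.

W ≈ 7520 J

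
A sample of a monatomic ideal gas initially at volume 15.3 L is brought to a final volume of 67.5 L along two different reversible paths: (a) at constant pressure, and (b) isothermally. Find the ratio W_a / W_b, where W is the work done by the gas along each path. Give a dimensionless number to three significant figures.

Path (a) isobaric: W = P₁(V₂ − V₁) → W_a/(P₁V₁) = 3.412.
Path (b) isothermal: W = P₁V₁ ln(V₂/V₁) → W_b/(P₁V₁) = 1.484.
W_a / W_b = 3.412 / 1.484 = 2.299.

W_a / W_b ≈ 2.30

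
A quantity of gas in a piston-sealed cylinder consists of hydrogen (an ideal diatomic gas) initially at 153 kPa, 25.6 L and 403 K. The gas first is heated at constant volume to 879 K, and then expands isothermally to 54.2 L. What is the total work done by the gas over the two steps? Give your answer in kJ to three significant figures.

W_total ≈ 6.41 kJ

Step 1 (isochoric): W = 0 (constant volume).
After step 1: P = 333.7 kPa (V unchanged).
Step 2 (isothermal): W = P₁V₁ ln(V₂/V₁) = (8543) ln(54.2/25.6) = 6408 J.
W_total = 0 + 6408 = 6408 J.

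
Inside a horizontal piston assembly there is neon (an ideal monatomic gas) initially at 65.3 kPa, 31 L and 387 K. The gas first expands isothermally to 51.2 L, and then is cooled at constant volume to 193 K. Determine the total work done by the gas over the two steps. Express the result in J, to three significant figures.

W_total ≈ 1020 J

Step 1 (isothermal): W = P₁V₁ ln(V₂/V₁) = (2024) ln(51.2/31) = 1016 J.
Step 2 (isochoric): W = 0 (constant volume).
W_total = 1016 + 0 = 1016 J.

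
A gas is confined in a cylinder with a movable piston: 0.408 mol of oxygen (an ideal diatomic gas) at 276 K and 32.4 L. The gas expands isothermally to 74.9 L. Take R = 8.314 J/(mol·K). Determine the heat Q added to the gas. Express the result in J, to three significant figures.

Q ≈ 785 J

Isothermal ⇒ ΔU = 0, so Q = W = nRT ln(V₂/V₁).
Q = (0.408)(8.314)(276) ln(74.9/32.4) = 936.2 × 0.838 = 784.6 J.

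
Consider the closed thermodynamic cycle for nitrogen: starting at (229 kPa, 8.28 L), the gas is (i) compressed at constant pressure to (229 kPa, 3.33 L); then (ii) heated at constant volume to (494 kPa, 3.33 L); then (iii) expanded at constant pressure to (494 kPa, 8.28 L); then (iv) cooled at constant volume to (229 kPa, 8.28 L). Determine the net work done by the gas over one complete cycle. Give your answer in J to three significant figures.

W_net ≈ 1310 J

Constant-volume legs do no work.
W(i) = (229)(3.33 − 8.28) = -1134 J; W(iii) = (494)(8.28 − 3.33) = 2445 J.
W_net = -1134 + 2445 = 1312 J (the clockwise enclosed area).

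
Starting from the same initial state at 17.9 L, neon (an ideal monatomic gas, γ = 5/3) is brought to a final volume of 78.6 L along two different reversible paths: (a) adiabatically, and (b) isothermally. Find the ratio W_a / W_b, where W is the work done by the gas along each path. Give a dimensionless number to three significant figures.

W_a / W_b ≈ 0.636

Path (a) adiabatic: W = P₁V₁(1 − (V₁/V₂)^(γ−1))/(γ−1) → W_a/(P₁V₁) = 0.9406.
Path (b) isothermal: W = P₁V₁ ln(V₂/V₁) → W_b/(P₁V₁) = 1.48.
W_a / W_b = 0.9406 / 1.48 = 0.6357.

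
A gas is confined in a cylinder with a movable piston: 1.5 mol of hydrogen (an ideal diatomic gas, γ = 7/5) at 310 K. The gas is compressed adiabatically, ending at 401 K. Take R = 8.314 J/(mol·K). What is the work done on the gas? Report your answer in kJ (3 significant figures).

W ≈ 2.84 kJ

Adiabatic ⇒ Q = 0, so W_by = −ΔU = nCᵥ(T₁ − T₂).
Cᵥ = 5R/2 = 20.79 J/(mol·K).
W = (1.5)(20.79)(310 − 401) = -2837 J.
Work on gas = −W_by = 2837 J.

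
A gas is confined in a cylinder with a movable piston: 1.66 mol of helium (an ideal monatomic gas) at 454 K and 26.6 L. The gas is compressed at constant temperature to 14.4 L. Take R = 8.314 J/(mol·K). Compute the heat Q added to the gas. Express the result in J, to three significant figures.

Q ≈ -3850 J

Isothermal ⇒ ΔU = 0, so Q = W = nRT ln(V₂/V₁).
Q = (1.66)(8.314)(454) ln(14.4/26.6) = 6266 × -0.6137 = -3845 J.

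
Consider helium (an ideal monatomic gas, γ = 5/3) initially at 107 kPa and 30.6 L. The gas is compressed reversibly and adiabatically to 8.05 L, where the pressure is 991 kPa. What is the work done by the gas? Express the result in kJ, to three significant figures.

W ≈ -7.06 kJ

Adiabatic: W = (P₁V₁ − P₂V₂)/(γ − 1) with γ = 5/3.
P₁V₁ = 3274 J, P₂V₂ = 7978 J.
W = (3274 − 7978) / 0.6667 = -7055 J.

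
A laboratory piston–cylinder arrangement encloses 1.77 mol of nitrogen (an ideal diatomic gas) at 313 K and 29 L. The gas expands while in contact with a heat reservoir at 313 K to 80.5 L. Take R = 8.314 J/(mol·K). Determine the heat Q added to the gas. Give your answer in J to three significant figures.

Isothermal ⇒ ΔU = 0, so Q = W = nRT ln(V₂/V₁).
Q = (1.77)(8.314)(313) ln(80.5/29) = 4606 × 1.021 = 4703 J.

Q ≈ 4700 J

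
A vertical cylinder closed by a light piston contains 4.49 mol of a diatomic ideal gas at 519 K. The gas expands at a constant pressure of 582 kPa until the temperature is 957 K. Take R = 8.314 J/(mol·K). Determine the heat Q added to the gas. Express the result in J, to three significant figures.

Q ≈ 57200 J

Isobaric: W = nRΔT = (4.49)(8.314)(438) = 16350 J.
ΔU = nCᵥΔT with Cᵥ = 5R/2: ΔU = (4.49)(20.79)(438) = 40876 J.
Q = ΔU + W = 40876 + 16350 = 57227 J.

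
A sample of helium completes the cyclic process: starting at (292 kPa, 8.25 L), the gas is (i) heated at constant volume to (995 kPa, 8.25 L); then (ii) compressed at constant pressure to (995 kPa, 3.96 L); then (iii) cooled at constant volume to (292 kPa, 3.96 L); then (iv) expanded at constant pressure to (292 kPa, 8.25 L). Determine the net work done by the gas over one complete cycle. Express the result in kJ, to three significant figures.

Constant-volume legs do no work.
W(ii) = (995)(3.96 − 8.25) = -4269 J; W(iv) = (292)(8.25 − 3.96) = 1253 J.
W_net = -4269 + 1253 = -3016 J (the counter-clockwise enclosed area).

W_net ≈ -3.02 kJ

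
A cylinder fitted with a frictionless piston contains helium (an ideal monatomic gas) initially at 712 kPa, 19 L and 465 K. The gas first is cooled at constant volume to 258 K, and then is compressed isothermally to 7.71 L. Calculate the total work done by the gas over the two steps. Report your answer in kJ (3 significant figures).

Step 1 (isochoric): W = 0 (constant volume).
After step 1: P = 395 kPa (V unchanged).
Step 2 (isothermal): W = P₁V₁ ln(V₂/V₁) = (7506) ln(7.71/19) = -6770 J.
W_total = 0 − 6770 = -6770 J.

W_total ≈ -6.77 kJ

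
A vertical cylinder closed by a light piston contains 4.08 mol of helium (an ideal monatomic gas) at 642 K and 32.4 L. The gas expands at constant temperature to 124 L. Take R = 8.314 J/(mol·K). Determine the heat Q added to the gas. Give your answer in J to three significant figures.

Isothermal ⇒ ΔU = 0, so Q = W = nRT ln(V₂/V₁).
Q = (4.08)(8.314)(642) ln(124/32.4) = 21777 × 1.342 = 29228 J.

Q ≈ 29200 J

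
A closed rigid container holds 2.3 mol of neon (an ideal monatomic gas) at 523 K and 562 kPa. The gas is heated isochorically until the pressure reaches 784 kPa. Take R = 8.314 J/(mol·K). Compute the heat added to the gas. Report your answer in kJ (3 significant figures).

Q ≈ 5.93 kJ

Constant volume ⇒ W = 0, so Q = ΔU = nCᵥΔT with Cᵥ = 3R/2 = 12.47 J/(mol·K).
At constant V, T₂/T₁ = P₂/P₁ ⇒ ΔT = T₁(P₂/P₁ − 1) = 523·(784/562 − 1) = 206.6 K.
ΔU = (2.3)(12.47)(206.6) = 5926 J.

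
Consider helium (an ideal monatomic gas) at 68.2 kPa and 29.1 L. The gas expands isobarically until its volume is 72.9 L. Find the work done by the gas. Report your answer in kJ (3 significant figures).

Isobaric: W = P ΔV.
W = (68.2 kPa)(72.9 − 29.1 L) = (68.2)(43.8) = 2987 J.

W ≈ 2.99 kJ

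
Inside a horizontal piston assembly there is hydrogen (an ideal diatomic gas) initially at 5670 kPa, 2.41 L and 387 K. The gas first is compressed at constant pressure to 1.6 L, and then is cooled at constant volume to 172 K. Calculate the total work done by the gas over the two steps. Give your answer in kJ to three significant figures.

Step 1 (isobaric): W = PΔV = (5670 kPa)(1.6 − 2.41 L) = -4593 J.
Step 2 (isochoric): W = 0 (constant volume).
W_total = -4593 + 0 = -4593 J.

W_total ≈ -4.59 kJ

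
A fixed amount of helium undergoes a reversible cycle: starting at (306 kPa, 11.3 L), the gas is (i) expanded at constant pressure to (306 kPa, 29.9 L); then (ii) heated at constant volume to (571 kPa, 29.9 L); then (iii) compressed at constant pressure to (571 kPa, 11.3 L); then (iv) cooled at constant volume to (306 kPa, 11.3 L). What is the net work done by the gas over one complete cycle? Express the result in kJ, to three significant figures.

Constant-volume legs do no work.
W(i) = (306)(29.9 − 11.3) = 5692 J; W(iii) = (571)(11.3 − 29.9) = -10621 J.
W_net = 5692 − 10621 = -4929 J (the counter-clockwise enclosed area).

W_net ≈ -4.93 kJ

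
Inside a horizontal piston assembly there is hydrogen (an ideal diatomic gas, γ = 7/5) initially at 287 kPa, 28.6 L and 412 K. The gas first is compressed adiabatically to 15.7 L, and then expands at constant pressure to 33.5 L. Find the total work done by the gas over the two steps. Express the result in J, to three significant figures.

W_total ≈ 6270 J

Step 1 (adiabatic): W = (P₁V₁ − P₂V₂)/(γ−1) = (8208 − 10434)/0.4 = -5564 J.
After step 1: P = 664.6 kPa, V = 15.7 L, T = 523.7 K.
Step 2 (isobaric): W = PΔV = (664.6 kPa)(33.5 − 15.7 L) = 11829 J.
W_total = -5564 + 11829 = 6266 J.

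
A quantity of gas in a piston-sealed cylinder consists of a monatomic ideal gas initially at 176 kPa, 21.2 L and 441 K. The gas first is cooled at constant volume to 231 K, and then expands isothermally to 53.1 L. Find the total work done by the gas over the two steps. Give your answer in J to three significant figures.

Step 1 (isochoric): W = 0 (constant volume).
After step 1: P = 92.19 kPa (V unchanged).
Step 2 (isothermal): W = P₁V₁ ln(V₂/V₁) = (1954) ln(53.1/21.2) = 1795 J.
W_total = 0 + 1795 = 1795 J.

W_total ≈ 1790 J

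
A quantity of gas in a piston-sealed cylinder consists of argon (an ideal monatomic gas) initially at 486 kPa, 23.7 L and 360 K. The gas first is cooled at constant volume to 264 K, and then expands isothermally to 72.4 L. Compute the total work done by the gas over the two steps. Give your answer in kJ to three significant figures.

Step 1 (isochoric): W = 0 (constant volume).
After step 1: P = 356.4 kPa (V unchanged).
Step 2 (isothermal): W = P₁V₁ ln(V₂/V₁) = (8447) ln(72.4/23.7) = 9433 J.
W_total = 0 + 9433 = 9433 J.

W_total ≈ 9.43 kJ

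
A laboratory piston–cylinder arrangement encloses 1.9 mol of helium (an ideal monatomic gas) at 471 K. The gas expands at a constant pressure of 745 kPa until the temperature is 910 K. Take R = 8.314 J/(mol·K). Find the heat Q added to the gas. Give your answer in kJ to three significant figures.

Isobaric: W = nRΔT = (1.9)(8.314)(439) = 6935 J.
ΔU = nCᵥΔT with Cᵥ = 3R/2: ΔU = (1.9)(12.47)(439) = 10402 J.
Q = ΔU + W = 10402 + 6935 = 17337 J.

Q ≈ 17.3 kJ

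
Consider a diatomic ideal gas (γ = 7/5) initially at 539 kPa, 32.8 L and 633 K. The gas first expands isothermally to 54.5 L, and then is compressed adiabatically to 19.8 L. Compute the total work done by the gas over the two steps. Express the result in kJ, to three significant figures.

W_total ≈ -13.1 kJ

Step 1 (isothermal): W = P₁V₁ ln(V₂/V₁) = (17679) ln(54.5/32.8) = 8977 J.
After step 1: P = 324.4 kPa, V = 54.5 L, T = 633 K.
Step 2 (adiabatic): W = (P₁V₁ − P₂V₂)/(γ−1) = (17679 − 26507)/0.4 = -22069 J.
W_total = 8977 − 22069 = -13092 J.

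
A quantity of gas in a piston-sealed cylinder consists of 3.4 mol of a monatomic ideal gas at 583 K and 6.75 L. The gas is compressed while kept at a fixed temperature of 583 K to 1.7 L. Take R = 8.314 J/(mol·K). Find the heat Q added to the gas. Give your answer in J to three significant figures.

Q ≈ -22700 J

Isothermal ⇒ ΔU = 0, so Q = W = nRT ln(V₂/V₁).
Q = (3.4)(8.314)(583) ln(1.7/6.75) = 16480 × -1.379 = -22725 J.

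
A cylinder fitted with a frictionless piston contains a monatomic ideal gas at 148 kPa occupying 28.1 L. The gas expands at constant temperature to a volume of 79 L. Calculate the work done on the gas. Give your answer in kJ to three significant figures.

Isothermal: W = nRT ln(V₂/V₁) = P₁V₁ ln(V₂/V₁).
P₁V₁ = (148 kPa)(28.1 L) = 4159 J.
W = 4159 × ln(79/28.1) = 4159 × 1.034
W_by_gas = 4299 J; work on gas = −W_by = -4299 J.

W ≈ -4.30 kJ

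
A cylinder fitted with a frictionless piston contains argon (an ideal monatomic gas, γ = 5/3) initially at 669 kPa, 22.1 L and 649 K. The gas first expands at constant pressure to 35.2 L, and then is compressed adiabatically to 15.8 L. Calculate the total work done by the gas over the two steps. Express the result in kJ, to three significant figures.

W_total ≈ -16.2 kJ

Step 1 (isobaric): W = PΔV = (669 kPa)(35.2 − 22.1 L) = 8764 J.
After step 1: P = 669 kPa, V = 35.2 L, T = 1034 K.
Step 2 (adiabatic): W = (P₁V₁ − P₂V₂)/(γ−1) = (23549 − 40169)/0.667 = -24931 J.
W_total = 8764 − 24931 = -16167 J.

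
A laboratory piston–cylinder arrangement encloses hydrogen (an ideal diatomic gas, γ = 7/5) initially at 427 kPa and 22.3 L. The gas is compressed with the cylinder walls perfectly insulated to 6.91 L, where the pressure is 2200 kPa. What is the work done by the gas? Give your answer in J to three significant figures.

Adiabatic: W = (P₁V₁ − P₂V₂)/(γ − 1) with γ = 7/5.
P₁V₁ = 9522 J, P₂V₂ = 15202 J.
W = (9522 − 15202) / 0.4 = -14200 J.

W ≈ -14200 J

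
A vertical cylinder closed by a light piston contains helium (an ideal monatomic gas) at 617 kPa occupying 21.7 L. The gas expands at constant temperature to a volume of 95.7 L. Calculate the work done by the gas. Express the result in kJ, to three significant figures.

W ≈ 19.9 kJ

Isothermal: W = nRT ln(V₂/V₁) = P₁V₁ ln(V₂/V₁).
P₁V₁ = (617 kPa)(21.7 L) = 13389 J.
W = 13389 × ln(95.7/21.7) = 13389 × 1.484
W_by_gas = 19868 J.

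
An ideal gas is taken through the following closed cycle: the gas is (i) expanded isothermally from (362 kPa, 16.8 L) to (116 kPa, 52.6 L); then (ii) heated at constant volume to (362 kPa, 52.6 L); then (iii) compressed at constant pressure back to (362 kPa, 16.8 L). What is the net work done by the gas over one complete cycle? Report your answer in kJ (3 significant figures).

W_net ≈ -6.02 kJ

Leg (i): W = PᵢVᵢ ln(V_f/Vᵢ) = (6082) ln(52.6/16.8) = 6941 J.
Leg (ii): W = 0.
Leg (iii): W = PΔV = (362)(16.8 − 52.6) = -12960 J.
W_net = 6941 − 12960 = -6018 J.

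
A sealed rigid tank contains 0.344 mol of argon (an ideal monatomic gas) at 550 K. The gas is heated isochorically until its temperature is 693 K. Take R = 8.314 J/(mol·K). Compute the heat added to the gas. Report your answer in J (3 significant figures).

Q ≈ 613 J

Constant volume ⇒ W = 0, so Q = ΔU = nCᵥΔT with Cᵥ = 3R/2 = 12.47 J/(mol·K).
ΔU = (0.344)(12.47)(693 − 550) = 613.5 J.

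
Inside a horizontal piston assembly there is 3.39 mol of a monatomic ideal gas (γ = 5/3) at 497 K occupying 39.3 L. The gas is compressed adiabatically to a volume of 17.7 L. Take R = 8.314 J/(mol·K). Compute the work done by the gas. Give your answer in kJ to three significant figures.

Adiabatic: TV^(γ−1) = const with γ = 5/3.
T₂ = T₁ (V₁/V₂)^(γ−1) = 497 × (39.3/17.7)^0.667 = 497 × 1.702 = 845.9 K.
W_by = nCᵥ(T₁ − T₂) = (3.39)(12.47)(497 − 845.9) = -14749 J.

W ≈ -14.7 kJ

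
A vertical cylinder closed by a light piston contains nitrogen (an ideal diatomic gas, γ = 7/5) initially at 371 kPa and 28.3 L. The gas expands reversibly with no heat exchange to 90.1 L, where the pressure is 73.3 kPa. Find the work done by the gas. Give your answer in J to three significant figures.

Adiabatic: W = (P₁V₁ − P₂V₂)/(γ − 1) with γ = 7/5.
P₁V₁ = 10499 J, P₂V₂ = 6604 J.
W = (10499 − 6604) / 0.4 = 9737 J.

W ≈ 9740 J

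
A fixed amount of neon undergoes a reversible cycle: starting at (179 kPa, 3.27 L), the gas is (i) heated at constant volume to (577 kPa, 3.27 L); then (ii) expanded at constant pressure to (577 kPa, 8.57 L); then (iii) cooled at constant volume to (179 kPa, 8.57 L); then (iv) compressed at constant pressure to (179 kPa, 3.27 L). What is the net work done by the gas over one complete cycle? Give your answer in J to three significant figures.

Constant-volume legs do no work.
W(ii) = (577)(8.57 − 3.27) = 3058 J; W(iv) = (179)(3.27 − 8.57) = -948.7 J.
W_net = 3058 − 948.7 = 2109 J (the clockwise enclosed area).

W_net ≈ 2110 J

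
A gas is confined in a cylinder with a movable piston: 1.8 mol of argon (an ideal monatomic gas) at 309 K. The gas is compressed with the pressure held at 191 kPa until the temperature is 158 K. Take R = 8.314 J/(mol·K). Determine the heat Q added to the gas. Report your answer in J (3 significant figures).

Q ≈ -5650 J

Isobaric: W = nRΔT = (1.8)(8.314)(-151) = -2260 J.
ΔU = nCᵥΔT with Cᵥ = 3R/2: ΔU = (1.8)(12.47)(-151) = -3390 J.
Q = ΔU + W = -3390 − 2260 = -5649 J.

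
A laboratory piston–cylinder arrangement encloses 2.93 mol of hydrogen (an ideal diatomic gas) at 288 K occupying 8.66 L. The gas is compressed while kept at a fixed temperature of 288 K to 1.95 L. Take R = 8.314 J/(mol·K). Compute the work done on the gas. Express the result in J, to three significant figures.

Isothermal: W = nRT ln(V₂/V₁).
W = (2.93)(8.314)(288) × ln(1.95/8.66)
  = 7016 × -1.491
W_by_gas = -10460 J; work on gas = −W_by = 10460 J.

W ≈ 10500 J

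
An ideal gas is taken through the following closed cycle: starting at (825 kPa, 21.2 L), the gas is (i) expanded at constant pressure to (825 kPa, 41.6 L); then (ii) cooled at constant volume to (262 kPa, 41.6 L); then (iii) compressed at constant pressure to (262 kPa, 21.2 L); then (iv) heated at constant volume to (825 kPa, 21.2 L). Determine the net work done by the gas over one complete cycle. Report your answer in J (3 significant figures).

Constant-volume legs do no work.
W(i) = (825)(41.6 − 21.2) = 16830 J; W(iii) = (262)(21.2 − 41.6) = -5345 J.
W_net = 16830 − 5345 = 11485 J (the clockwise enclosed area).

W_net ≈ 11500 J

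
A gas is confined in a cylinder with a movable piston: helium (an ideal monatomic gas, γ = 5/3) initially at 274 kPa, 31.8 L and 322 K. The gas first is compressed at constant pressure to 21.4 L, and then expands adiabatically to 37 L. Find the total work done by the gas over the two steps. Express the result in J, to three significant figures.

W_total ≈ -160 J

Step 1 (isobaric): W = PΔV = (274 kPa)(21.4 − 31.8 L) = -2850 J.
After step 1: P = 274 kPa, V = 21.4 L, T = 216.7 K.
Step 2 (adiabatic): W = (P₁V₁ − P₂V₂)/(γ−1) = (5864 − 4070)/0.667 = 2690 J.
W_total = -2850 + 2690 = -159.8 J.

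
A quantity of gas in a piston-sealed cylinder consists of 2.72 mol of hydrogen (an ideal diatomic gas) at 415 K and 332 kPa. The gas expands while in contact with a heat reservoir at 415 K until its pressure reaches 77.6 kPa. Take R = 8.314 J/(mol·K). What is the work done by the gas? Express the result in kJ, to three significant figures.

Isothermal process: W = nRT ln(V₂/V₁) = nRT ln(P₁/P₂).
W = (2.72)(8.314)(415) × ln(332/77.6)
  = 9385 × ln(4.278) = 9385 × 1.454
W_by_gas = 13642 J.

W ≈ 13.6 kJ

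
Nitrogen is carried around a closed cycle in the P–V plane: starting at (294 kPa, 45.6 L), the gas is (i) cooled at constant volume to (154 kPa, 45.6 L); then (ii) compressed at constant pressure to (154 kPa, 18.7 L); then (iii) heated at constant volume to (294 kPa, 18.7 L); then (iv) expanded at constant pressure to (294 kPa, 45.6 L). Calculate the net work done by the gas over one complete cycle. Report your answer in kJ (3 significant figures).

Constant-volume legs do no work.
W(ii) = (154)(18.7 − 45.6) = -4143 J; W(iv) = (294)(45.6 − 18.7) = 7909 J.
W_net = -4143 + 7909 = 3766 J (the clockwise enclosed area).

W_net ≈ 3.77 kJ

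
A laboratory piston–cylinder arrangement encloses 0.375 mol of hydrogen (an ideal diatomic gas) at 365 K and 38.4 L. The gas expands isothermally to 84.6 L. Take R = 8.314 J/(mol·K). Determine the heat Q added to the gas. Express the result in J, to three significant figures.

Q ≈ 899 J

Isothermal ⇒ ΔU = 0, so Q = W = nRT ln(V₂/V₁).
Q = (0.375)(8.314)(365) ln(84.6/38.4) = 1138 × 0.7899 = 898.9 J.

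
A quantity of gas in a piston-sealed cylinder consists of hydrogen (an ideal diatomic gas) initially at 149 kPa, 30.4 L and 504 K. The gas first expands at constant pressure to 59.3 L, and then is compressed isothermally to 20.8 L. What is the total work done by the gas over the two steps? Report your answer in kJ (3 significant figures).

W_total ≈ -4.95 kJ

Step 1 (isobaric): W = PΔV = (149 kPa)(59.3 − 30.4 L) = 4306 J.
After step 1: P = 149 kPa, V = 59.3 L, T = 983.1 K.
Step 2 (isothermal): W = P₁V₁ ln(V₂/V₁) = (8836) ln(20.8/59.3) = -9257 J.
W_total = 4306 − 9257 = -4951 J.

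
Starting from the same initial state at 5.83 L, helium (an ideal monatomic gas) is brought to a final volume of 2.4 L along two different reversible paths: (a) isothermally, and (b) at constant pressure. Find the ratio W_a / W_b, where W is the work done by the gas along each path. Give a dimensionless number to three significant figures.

W_a / W_b ≈ 1.51

Path (a) isothermal: W = P₁V₁ ln(V₂/V₁) → W_a/(P₁V₁) = -0.8875.
Path (b) isobaric: W = P₁(V₂ − V₁) → W_b/(P₁V₁) = -0.5883.
W_a / W_b = -0.8875 / -0.5883 = 1.509.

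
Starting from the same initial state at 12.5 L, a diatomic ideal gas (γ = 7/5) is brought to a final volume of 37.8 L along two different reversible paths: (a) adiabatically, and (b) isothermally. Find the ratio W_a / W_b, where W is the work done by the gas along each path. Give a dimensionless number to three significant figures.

W_a / W_b ≈ 0.808

Path (a) adiabatic: W = P₁V₁(1 − (V₁/V₂)^(γ−1))/(γ−1) → W_a/(P₁V₁) = 0.8941.
Path (b) isothermal: W = P₁V₁ ln(V₂/V₁) → W_b/(P₁V₁) = 1.107.
W_a / W_b = 0.8941 / 1.107 = 0.808.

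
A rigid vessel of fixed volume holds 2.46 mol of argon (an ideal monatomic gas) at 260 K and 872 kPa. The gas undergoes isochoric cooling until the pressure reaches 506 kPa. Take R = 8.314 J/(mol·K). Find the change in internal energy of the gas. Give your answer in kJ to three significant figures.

ΔU ≈ -3.35 kJ

Constant volume ⇒ W = 0, so Q = ΔU = nCᵥΔT with Cᵥ = 3R/2 = 12.47 J/(mol·K).
At constant V, T₂/T₁ = P₂/P₁ ⇒ ΔT = T₁(P₂/P₁ − 1) = 260·(506/872 − 1) = -109.1 K.
ΔU = (2.46)(12.47)(-109.1) = -3348 J.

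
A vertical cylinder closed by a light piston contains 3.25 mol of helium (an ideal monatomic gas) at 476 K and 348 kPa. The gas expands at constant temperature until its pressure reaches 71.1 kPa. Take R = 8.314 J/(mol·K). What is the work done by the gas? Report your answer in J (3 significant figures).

Isothermal process: W = nRT ln(V₂/V₁) = nRT ln(P₁/P₂).
W = (3.25)(8.314)(476) × ln(348/71.1)
  = 12862 × ln(4.895) = 12862 × 1.588
W_by_gas = 20426 J.

W ≈ 20400 J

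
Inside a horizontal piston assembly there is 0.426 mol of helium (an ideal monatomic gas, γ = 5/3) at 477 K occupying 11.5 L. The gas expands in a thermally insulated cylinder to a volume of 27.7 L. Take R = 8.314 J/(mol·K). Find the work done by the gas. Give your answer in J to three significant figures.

W ≈ 1120 J

Adiabatic: TV^(γ−1) = const with γ = 5/3.
T₂ = T₁ (V₁/V₂)^(γ−1) = 477 × (11.5/27.7)^0.667 = 477 × 0.5565 = 265.5 K.
W_by = nCᵥ(T₁ − T₂) = (0.426)(12.47)(477 − 265.5) = 1124 J.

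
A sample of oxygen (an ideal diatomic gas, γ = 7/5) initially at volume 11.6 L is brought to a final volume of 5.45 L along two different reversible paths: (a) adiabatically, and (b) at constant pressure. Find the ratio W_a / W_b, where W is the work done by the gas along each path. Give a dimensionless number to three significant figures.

W_a / W_b ≈ 1.66

Path (a) adiabatic: W = P₁V₁(1 − (V₁/V₂)^(γ−1))/(γ−1) → W_a/(P₁V₁) = -0.8819.
Path (b) isobaric: W = P₁(V₂ − V₁) → W_b/(P₁V₁) = -0.5302.
W_a / W_b = -0.8819 / -0.5302 = 1.663.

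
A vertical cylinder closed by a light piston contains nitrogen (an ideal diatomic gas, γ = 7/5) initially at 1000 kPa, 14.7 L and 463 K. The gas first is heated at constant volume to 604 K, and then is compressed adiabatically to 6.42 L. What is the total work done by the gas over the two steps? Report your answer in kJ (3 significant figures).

Step 1 (isochoric): W = 0 (constant volume).
After step 1: P = 1305 kPa (V unchanged).
Step 2 (adiabatic): W = (P₁V₁ − P₂V₂)/(γ−1) = (19177 − 26711)/0.4 = -18835 J.
W_total = 0 − 18835 = -18835 J.

W_total ≈ -18.8 kJ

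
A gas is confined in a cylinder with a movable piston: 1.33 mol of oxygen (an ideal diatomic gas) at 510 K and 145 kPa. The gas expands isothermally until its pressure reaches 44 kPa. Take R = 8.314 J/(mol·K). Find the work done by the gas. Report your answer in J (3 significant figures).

Isothermal process: W = nRT ln(V₂/V₁) = nRT ln(P₁/P₂).
W = (1.33)(8.314)(510) × ln(145/44)
  = 5639 × ln(3.295) = 5639 × 1.193
W_by_gas = 6725 J.

W ≈ 6730 J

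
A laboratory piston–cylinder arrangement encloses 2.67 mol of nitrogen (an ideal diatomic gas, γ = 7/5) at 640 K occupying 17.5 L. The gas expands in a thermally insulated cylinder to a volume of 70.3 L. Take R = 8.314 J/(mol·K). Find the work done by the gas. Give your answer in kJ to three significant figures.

W ≈ 15.2 kJ

Adiabatic: TV^(γ−1) = const with γ = 7/5.
T₂ = T₁ (V₁/V₂)^(γ−1) = 640 × (17.5/70.3)^0.4 = 640 × 0.5734 = 367 K.
W_by = nCᵥ(T₁ − T₂) = (2.67)(20.79)(640 − 367) = 15153 J.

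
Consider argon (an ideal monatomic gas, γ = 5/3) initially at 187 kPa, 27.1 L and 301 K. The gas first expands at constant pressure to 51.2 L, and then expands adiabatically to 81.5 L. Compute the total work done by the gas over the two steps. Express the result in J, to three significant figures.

W_total ≈ 8330 J

Step 1 (isobaric): W = PΔV = (187 kPa)(51.2 − 27.1 L) = 4507 J.
After step 1: P = 187 kPa, V = 51.2 L, T = 568.7 K.
Step 2 (adiabatic): W = (P₁V₁ − P₂V₂)/(γ−1) = (9574 − 7023)/0.667 = 3827 J.
W_total = 4507 + 3827 = 8334 J.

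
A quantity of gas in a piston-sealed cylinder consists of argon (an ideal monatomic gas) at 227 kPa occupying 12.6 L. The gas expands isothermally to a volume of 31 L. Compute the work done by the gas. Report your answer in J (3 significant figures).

W ≈ 2580 J

Isothermal: W = nRT ln(V₂/V₁) = P₁V₁ ln(V₂/V₁).
P₁V₁ = (227 kPa)(12.6 L) = 2860 J.
W = 2860 × ln(31/12.6) = 2860 × 0.9003
W_by_gas = 2575 J.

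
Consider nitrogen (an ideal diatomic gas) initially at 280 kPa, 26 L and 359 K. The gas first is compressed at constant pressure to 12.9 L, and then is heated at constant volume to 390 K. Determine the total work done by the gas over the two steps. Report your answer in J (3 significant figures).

Step 1 (isobaric): W = PΔV = (280 kPa)(12.9 − 26 L) = -3668 J.
Step 2 (isochoric): W = 0 (constant volume).
W_total = -3668 + 0 = -3668 J.

W_total ≈ -3670 J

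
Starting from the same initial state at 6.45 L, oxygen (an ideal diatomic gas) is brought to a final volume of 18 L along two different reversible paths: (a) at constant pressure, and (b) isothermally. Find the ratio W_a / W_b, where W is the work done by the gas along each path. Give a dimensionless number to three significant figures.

Path (a) isobaric: W = P₁(V₂ − V₁) → W_a/(P₁V₁) = 1.791.
Path (b) isothermal: W = P₁V₁ ln(V₂/V₁) → W_b/(P₁V₁) = 1.026.
W_a / W_b = 1.791 / 1.026 = 1.745.

W_a / W_b ≈ 1.74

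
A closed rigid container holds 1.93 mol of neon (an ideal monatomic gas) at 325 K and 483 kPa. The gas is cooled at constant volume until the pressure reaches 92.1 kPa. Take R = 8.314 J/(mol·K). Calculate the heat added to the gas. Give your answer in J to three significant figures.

Constant volume ⇒ W = 0, so Q = ΔU = nCᵥΔT with Cᵥ = 3R/2 = 12.47 J/(mol·K).
At constant V, T₂/T₁ = P₂/P₁ ⇒ ΔT = T₁(P₂/P₁ − 1) = 325·(92.1/483 − 1) = -263 K.
ΔU = (1.93)(12.47)(-263) = -6331 J.

Q ≈ -6330 J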